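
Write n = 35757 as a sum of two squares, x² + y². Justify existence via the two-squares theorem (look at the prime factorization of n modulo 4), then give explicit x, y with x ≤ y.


Step 1: Factor n = 35757 = 3^2 · 29 · 137.
Step 2: Check the mod-4 condition on each prime factor: 3 ≡ 3 (mod 4), exponent 2 (must be even); 29 ≡ 1 (mod 4), exponent 1; 137 ≡ 1 (mod 4), exponent 1.
All primes ≡ 3 (mod 4) appear to even exponent (or don't appear), so by the two-squares theorem n IS expressible as a sum of two squares.
Step 3: Build a representation. Group n = k² · m with k = 3 and m = 29 · 137 = 3973 (a product of primes ≡ 1 (mod 4)); a representation of m scales to one of n via (k·x)² + (k·y)² = k²(x² + y²). Each prime p ≡ 1 (mod 4) is itself a sum of two squares; find a² by testing p − a² for a perfect square:
  29: 29 − 1² = 28, 29 − 2² = 25 = 5² ⇒ 29 = 2² + 5².
  137: 137 − 1² = 136, 137 − 2² = 133, 137 − 3² = 128, 137 − 4² = 121 = 11² ⇒ 137 = 4² + 11².
  Combine using the Brahmagupta–Fibonacci identity (a² + b²)(c² + d²) = (ac − bd)² + (ad + bc)² = (ac + bd)² + (ad − bc)²:
  29 · 137 = 3973: from (2² + 5²)(4² + 11²), take (2·4 − 5·11, 2·11 + 5·4) = (8 − 55, 22 + 20) = (-47, 42); dropping signs (only squares matter) gives (47, 42); check 47² + 42² = 2209 + 1764 = 3973 ✓.
  Scale by k = 3: (3·47, 3·42) = (141, 126).
Step 4: Order so x ≤ y and verify: 126² + 141² = 15876 + 19881 = 35757 = n. ✓

n = 35757 = 126² + 141² (one valid representation with x ≤ y).


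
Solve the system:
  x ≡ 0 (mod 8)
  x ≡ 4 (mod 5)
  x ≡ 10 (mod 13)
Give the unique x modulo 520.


Moduli 8, 5, 13 are pairwise coprime; by CRT there is a unique solution modulo M = 8 · 5 · 13 = 520.
Solve pairwise, accumulating the modulus:
  Start with x ≡ 0 (mod 8).
  Combine with x ≡ 4 (mod 5): since gcd(8, 5) = 1, we get a unique residue mod 40.
    Write x = 0 + 8·t and substitute into x ≡ 4 (mod 5): 8·t ≡ 4 − 0 = 4 (mod 5).
    Reduce coefficients mod 5: 3·t ≡ 4 (mod 5).
    The inverse of 3 mod 5 is 2 (since 3·2 = 6 = 1·5 + 1), so t ≡ 2·4 = 8 ≡ 3 (mod 5).
    Then x = 0 + 8·3 = 24, valid modulo lcm(8, 5) = 40: x ≡ 24 (mod 40).
  Combine with x ≡ 10 (mod 13): since gcd(40, 13) = 1, we get a unique residue mod 520.
    Write x = 24 + 40·t and substitute into x ≡ 10 (mod 13): 40·t ≡ 10 − 24 = -14 (mod 13).
    Reduce coefficients mod 13: 1·t ≡ 12 (mod 13).
    So t ≡ 12 (mod 13).
    Then x = 24 + 40·12 = 504, valid modulo lcm(40, 13) = 520: x ≡ 504 (mod 520).
Verify: 504 mod 8 = 0 ✓, 504 mod 5 = 4 ✓, 504 mod 13 = 10 ✓.

x ≡ 504 (mod 520).


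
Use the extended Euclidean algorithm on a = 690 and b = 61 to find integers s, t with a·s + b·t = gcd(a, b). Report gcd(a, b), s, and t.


Euclidean algorithm on (690, 61) — divide until remainder is 0:
  690 = 11 · 61 + 19
  61 = 3 · 19 + 4
  19 = 4 · 4 + 3
  4 = 1 · 3 + 1
  3 = 3 · 1 + 0
gcd(690, 61) = 1.
Track Bezout coefficients alongside the remainders: start with r₀ = 690 = a·1 + b·0 (s = 1, t = 0) and r₁ = 61 = a·0 + b·1 (s = 0, t = 1); each new remainder r_{k+1} = r_{k-1} − q_k·r_k inherits s_{k+1} = s_{k-1} − q_k·s_k, t_{k+1} = t_{k-1} − q_k·t_k, so r_k = a·s_k + b·t_k at every step:
  q = 11: r = 19, s = 1 − 11·0 = 1, t = 0 − 11·1 = -11  (check: 690·1 + 61·(-11) = 19)
  q = 3: r = 4, s = 0 − 3·1 = -3, t = 1 − 3·(-11) = 34  (check: 690·(-3) + 61·34 = 4)
  q = 4: r = 3, s = 1 − 4·(-3) = 13, t = -11 − 4·34 = -147  (check: 690·13 + 61·(-147) = 3)
  q = 1: r = 1, s = -3 − 1·13 = -16, t = 34 − 1·(-147) = 181  (check: 690·(-16) + 61·181 = 1)
The row with r = 1 (the gcd) gives the Bezout coefficients s = -16, t = 181.
Result: 690 · (-16) + 61 · (181) = 1.

gcd(690, 61) = 1; s = -16, t = 181 (check: 690·(-16) + 61·181 = 1).


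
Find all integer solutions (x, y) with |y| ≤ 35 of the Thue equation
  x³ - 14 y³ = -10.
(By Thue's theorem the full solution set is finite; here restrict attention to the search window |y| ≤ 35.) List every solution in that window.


The equation is x³ - 14y³ = -10. For fixed y, x³ = 14·y³ − 10, so a solution requires the RHS to be a perfect cube.
Strategy: iterate y from -35 to 35, compute RHS = 14·y³ − 10, and check whether it is a (positive or negative) perfect cube.
Check small values of y:
  y = 0: RHS = -10 is not a perfect cube.
  y = 1: RHS = 4 is not a perfect cube.
  y = -1: RHS = -24 is not a perfect cube.
  y = 2: RHS = 102 is not a perfect cube.
  y = -2: RHS = -122 is not a perfect cube.
  y = 3: RHS = 368 is not a perfect cube.
  y = -3: RHS = -388 is not a perfect cube.
Continuing the search up to |y| = 35 finds no solutions either.
No (x, y) in the scanned range satisfies the equation.

No integer solutions with |y| ≤ 35.


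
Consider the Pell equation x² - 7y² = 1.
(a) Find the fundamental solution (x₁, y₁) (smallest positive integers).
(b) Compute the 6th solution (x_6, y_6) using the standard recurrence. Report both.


Step 1: Find the fundamental solution (x₁, y₁) of x² - 7y² = 1.
  Expand √7 as a continued fraction. a₀ = ⌊√7⌋ = 2; iterate m_{k+1} = d_k·a_k − m_k, d_{k+1} = (7 − m_{k+1}²)/d_k, a_{k+1} = ⌊(a₀ + m_{k+1})/d_{k+1}⌋ (starting m₀ = 0, d₀ = 1), with convergents p_k = a_k·p_{k-1} + p_{k-2}, q_k = a_k·q_{k-1} + q_{k-2} (p₋₁ = 1, q₋₁ = 0):
  k = 0: a₀ = 2; p₀/q₀ = 2/1; p₀² − 7·q₀² = 4 − 7 = -3.
  k = 1: m = 2, d = 3, a = ⌊(2 + 2)/3⌋ = 1; p/q = (1·2 + 1)/(1·1 + 0) = 3/1; p² − 7·q² = 9 − 7 = 2.
  k = 2: m = 1, d = 2, a = ⌊(2 + 1)/2⌋ = 1; p/q = (1·3 + 2)/(1·1 + 1) = 5/2; p² − 7·q² = 25 − 28 = -3.
  k = 3: m = 1, d = 3, a = ⌊(2 + 1)/3⌋ = 1; p/q = (1·5 + 3)/(1·2 + 1) = 8/3; p² − 7·q² = 64 − 63 = 1.
  The first convergent with p² − 7·q² = 1 gives the fundamental solution (x₁, y₁) = (8, 3).
Step 2: Apply the recurrence (x_{n+1}, y_{n+1}) = (x₁x_n + 7y₁y_n, x₁y_n + y₁x_n) repeatedly.
  From (x_1, y_1) = (8, 3): x_2 = 8·8 + 7·3·3 = 127; y_2 = 8·3 + 3·8 = 48.
  From (x_2, y_2) = (127, 48): x_3 = 8·127 + 7·3·48 = 2024; y_3 = 8·48 + 3·127 = 765.
  From (x_3, y_3) = (2024, 765): x_4 = 8·2024 + 7·3·765 = 32257; y_4 = 8·765 + 3·2024 = 12192.
  From (x_4, y_4) = (32257, 12192): x_5 = 8·32257 + 7·3·12192 = 514088; y_5 = 8·12192 + 3·32257 = 194307.
  From (x_5, y_5) = (514088, 194307): x_6 = 8·514088 + 7·3·194307 = 8193151; y_6 = 8·194307 + 3·514088 = 3096720.
Step 3: Verify x_6² - 7·y_6² = 67127723308801 - 67127723308800 = 1 (should be 1). ✓

(x_1, y_1) = (8, 3); (x_6, y_6) = (8193151, 3096720).


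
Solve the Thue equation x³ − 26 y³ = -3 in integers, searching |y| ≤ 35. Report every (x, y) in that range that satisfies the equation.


The equation is x³ - 26y³ = -3. For fixed y, x³ = 26·y³ − 3, so a solution requires the RHS to be a perfect cube.
Strategy: iterate y from -35 to 35, compute RHS = 26·y³ − 3, and check whether it is a (positive or negative) perfect cube.
Check small values of y:
  y = 0: RHS = -3 is not a perfect cube.
  y = 1: RHS = 23 is not a perfect cube.
  y = -1: RHS = -29 is not a perfect cube.
  y = 2: RHS = 205 is not a perfect cube.
  y = -2: RHS = -211 is not a perfect cube.
  y = 3: RHS = 699 is not a perfect cube.
  y = -3: RHS = -705 is not a perfect cube.
Continuing the search up to |y| = 35 finds no solutions either.
No (x, y) in the scanned range satisfies the equation.

No integer solutions with |y| ≤ 35.


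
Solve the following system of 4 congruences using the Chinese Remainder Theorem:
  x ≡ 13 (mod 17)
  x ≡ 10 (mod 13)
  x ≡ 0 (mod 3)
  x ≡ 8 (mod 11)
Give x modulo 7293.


Product of moduli M = 17 · 13 · 3 · 11 = 7293.
Merge one congruence at a time:
  Start: x ≡ 13 (mod 17).
  Combine with x ≡ 10 (mod 13); new modulus lcm = 221.
    Write x = 13 + 17·t and substitute into x ≡ 10 (mod 13): 17·t ≡ 10 − 13 = -3 (mod 13).
    Reduce coefficients mod 13: 4·t ≡ 10 (mod 13).
    The inverse of 4 mod 13 is 10 (since 4·10 = 40 = 3·13 + 1), so t ≡ 10·10 = 100 ≡ 9 (mod 13).
    Then x = 13 + 17·9 = 166, valid modulo lcm(17, 13) = 221: x ≡ 166 (mod 221).
  Combine with x ≡ 0 (mod 3); new modulus lcm = 663.
    Write x = 166 + 221·t and substitute into x ≡ 0 (mod 3): 221·t ≡ 0 − 166 = -166 (mod 3).
    Reduce coefficients mod 3: 2·t ≡ 2 (mod 3).
    The inverse of 2 mod 3 is 2 (since 2·2 = 4 = 1·3 + 1), so t ≡ 2·2 = 4 ≡ 1 (mod 3).
    Then x = 166 + 221·1 = 387, valid modulo lcm(221, 3) = 663: x ≡ 387 (mod 663).
  Combine with x ≡ 8 (mod 11); new modulus lcm = 7293.
    Write x = 387 + 663·t and substitute into x ≡ 8 (mod 11): 663·t ≡ 8 − 387 = -379 (mod 11).
    Reduce coefficients mod 11: 3·t ≡ 6 (mod 11).
    The inverse of 3 mod 11 is 4 (since 3·4 = 12 = 1·11 + 1), so t ≡ 4·6 = 24 ≡ 2 (mod 11).
    Then x = 387 + 663·2 = 1713, valid modulo lcm(663, 11) = 7293: x ≡ 1713 (mod 7293).
Verify against each original: 1713 mod 17 = 13, 1713 mod 13 = 10, 1713 mod 3 = 0, 1713 mod 11 = 8.

x ≡ 1713 (mod 7293).


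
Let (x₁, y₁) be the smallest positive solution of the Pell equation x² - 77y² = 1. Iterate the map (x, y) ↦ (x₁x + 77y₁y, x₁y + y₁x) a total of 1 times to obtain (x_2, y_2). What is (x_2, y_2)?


Step 1: Find the fundamental solution (x₁, y₁) of x² - 77y² = 1.
  Expand √77 as a continued fraction. a₀ = ⌊√77⌋ = 8; iterate m_{k+1} = d_k·a_k − m_k, d_{k+1} = (77 − m_{k+1}²)/d_k, a_{k+1} = ⌊(a₀ + m_{k+1})/d_{k+1}⌋ (starting m₀ = 0, d₀ = 1), with convergents p_k = a_k·p_{k-1} + p_{k-2}, q_k = a_k·q_{k-1} + q_{k-2} (p₋₁ = 1, q₋₁ = 0):
  k = 0: a₀ = 8; p₀/q₀ = 8/1; p₀² − 77·q₀² = 64 − 77 = -13.
  k = 1: m = 8, d = 13, a = ⌊(8 + 8)/13⌋ = 1; p/q = (1·8 + 1)/(1·1 + 0) = 9/1; p² − 77·q² = 81 − 77 = 4.
  k = 2: m = 5, d = 4, a = ⌊(8 + 5)/4⌋ = 3; p/q = (3·9 + 8)/(3·1 + 1) = 35/4; p² − 77·q² = 1225 − 1232 = -7.
  k = 3: m = 7, d = 7, a = ⌊(8 + 7)/7⌋ = 2; p/q = (2·35 + 9)/(2·4 + 1) = 79/9; p² − 77·q² = 6241 − 6237 = 4.
  k = 4: m = 7, d = 4, a = ⌊(8 + 7)/4⌋ = 3; p/q = (3·79 + 35)/(3·9 + 4) = 272/31; p² − 77·q² = 73984 − 73997 = -13.
  k = 5: m = 5, d = 13, a = ⌊(8 + 5)/13⌋ = 1; p/q = (1·272 + 79)/(1·31 + 9) = 351/40; p² − 77·q² = 123201 − 123200 = 1.
  The first convergent with p² − 77·q² = 1 gives the fundamental solution (x₁, y₁) = (351, 40).
Step 2: Apply the recurrence (x_{n+1}, y_{n+1}) = (x₁x_n + 77y₁y_n, x₁y_n + y₁x_n) repeatedly.
  From (x_1, y_1) = (351, 40): x_2 = 351·351 + 77·40·40 = 246401; y_2 = 351·40 + 40·351 = 28080.
Step 3: Verify x_2² - 77·y_2² = 60713452801 - 60713452800 = 1 (should be 1). ✓

(x_1, y_1) = (351, 40); (x_2, y_2) = (246401, 28080).


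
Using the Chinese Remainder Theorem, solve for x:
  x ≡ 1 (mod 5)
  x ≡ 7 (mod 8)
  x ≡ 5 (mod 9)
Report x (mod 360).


Moduli 5, 8, 9 are pairwise coprime; by CRT there is a unique solution modulo M = 5 · 8 · 9 = 360.
Solve pairwise, accumulating the modulus:
  Start with x ≡ 1 (mod 5).
  Combine with x ≡ 7 (mod 8): since gcd(5, 8) = 1, we get a unique residue mod 40.
    Write x = 1 + 5·t and substitute into x ≡ 7 (mod 8): 5·t ≡ 7 − 1 = 6 (mod 8).
    The inverse of 5 mod 8 is 5 (since 5·5 = 25 = 3·8 + 1), so t ≡ 5·6 = 30 ≡ 6 (mod 8).
    Then x = 1 + 5·6 = 31, valid modulo lcm(5, 8) = 40: x ≡ 31 (mod 40).
  Combine with x ≡ 5 (mod 9): since gcd(40, 9) = 1, we get a unique residue mod 360.
    Write x = 31 + 40·t and substitute into x ≡ 5 (mod 9): 40·t ≡ 5 − 31 = -26 (mod 9).
    Reduce coefficients mod 9: 4·t ≡ 1 (mod 9).
    The inverse of 4 mod 9 is 7 (since 4·7 = 28 = 3·9 + 1), so t ≡ 7·1 = 7 ≡ 7 (mod 9).
    Then x = 31 + 40·7 = 311, valid modulo lcm(40, 9) = 360: x ≡ 311 (mod 360).
Verify: 311 mod 5 = 1 ✓, 311 mod 8 = 7 ✓, 311 mod 9 = 5 ✓.

x ≡ 311 (mod 360).


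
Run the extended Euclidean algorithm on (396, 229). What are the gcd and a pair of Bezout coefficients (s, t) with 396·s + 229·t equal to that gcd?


Euclidean algorithm on (396, 229) — divide until remainder is 0:
  396 = 1 · 229 + 167
  229 = 1 · 167 + 62
  167 = 2 · 62 + 43
  62 = 1 · 43 + 19
  43 = 2 · 19 + 5
  19 = 3 · 5 + 4
  5 = 1 · 4 + 1
  4 = 4 · 1 + 0
gcd(396, 229) = 1.
Track Bezout coefficients alongside the remainders: start with r₀ = 396 = a·1 + b·0 (s = 1, t = 0) and r₁ = 229 = a·0 + b·1 (s = 0, t = 1); each new remainder r_{k+1} = r_{k-1} − q_k·r_k inherits s_{k+1} = s_{k-1} − q_k·s_k, t_{k+1} = t_{k-1} − q_k·t_k, so r_k = a·s_k + b·t_k at every step:
  q = 1: r = 167, s = 1 − 1·0 = 1, t = 0 − 1·1 = -1  (check: 396·1 + 229·(-1) = 167)
  q = 1: r = 62, s = 0 − 1·1 = -1, t = 1 − 1·(-1) = 2  (check: 396·(-1) + 229·2 = 62)
  q = 2: r = 43, s = 1 − 2·(-1) = 3, t = -1 − 2·2 = -5  (check: 396·3 + 229·(-5) = 43)
  q = 1: r = 19, s = -1 − 1·3 = -4, t = 2 − 1·(-5) = 7  (check: 396·(-4) + 229·7 = 19)
  q = 2: r = 5, s = 3 − 2·(-4) = 11, t = -5 − 2·7 = -19  (check: 396·11 + 229·(-19) = 5)
  q = 3: r = 4, s = -4 − 3·11 = -37, t = 7 − 3·(-19) = 64  (check: 396·(-37) + 229·64 = 4)
  q = 1: r = 1, s = 11 − 1·(-37) = 48, t = -19 − 1·64 = -83  (check: 396·48 + 229·(-83) = 1)
The row with r = 1 (the gcd) gives the Bezout coefficients s = 48, t = -83.
Result: 396 · (48) + 229 · (-83) = 1.

gcd(396, 229) = 1; s = 48, t = -83 (check: 396·48 + 229·(-83) = 1).


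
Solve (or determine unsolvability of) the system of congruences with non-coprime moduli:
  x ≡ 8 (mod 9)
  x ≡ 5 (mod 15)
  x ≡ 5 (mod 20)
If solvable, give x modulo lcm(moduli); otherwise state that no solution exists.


Moduli 9, 15, 20 are not pairwise coprime, so CRT works modulo lcm(m_i) when all pairwise compatibility conditions hold.
Pairwise compatibility: gcd(m_i, m_j) must divide a_i - a_j for every pair.
Merge one congruence at a time:
  Start: x ≡ 8 (mod 9).
  Combine with x ≡ 5 (mod 15): gcd(9, 15) = 3; 5 - 8 = -3, which IS divisible by 3, so compatible.
    Write x = 8 + 9·t and substitute into x ≡ 5 (mod 15): 9·t ≡ 5 − 8 = -3 (mod 15).
    Divide the congruence (and modulus) by g = 3: 3·t ≡ -1 (mod 5).
    Reduce coefficients mod 5: 3·t ≡ 4 (mod 5).
    The inverse of 3 mod 5 is 2 (since 3·2 = 6 = 1·5 + 1), so t ≡ 2·4 = 8 ≡ 3 (mod 5).
    Then x = 8 + 9·3 = 35, valid modulo lcm(9, 15) = 45: x ≡ 35 (mod 45).
  Combine with x ≡ 5 (mod 20): gcd(45, 20) = 5; 5 - 35 = -30, which IS divisible by 5, so compatible.
    Write x = 35 + 45·t and substitute into x ≡ 5 (mod 20): 45·t ≡ 5 − 35 = -30 (mod 20).
    Divide the congruence (and modulus) by g = 5: 9·t ≡ -6 (mod 4).
    Reduce coefficients mod 4: 1·t ≡ 2 (mod 4).
    So t ≡ 2 (mod 4).
    Then x = 35 + 45·2 = 125, valid modulo lcm(45, 20) = 180: x ≡ 125 (mod 180).
Verify: 125 mod 9 = 8, 125 mod 15 = 5, 125 mod 20 = 5.

x ≡ 125 (mod 180).


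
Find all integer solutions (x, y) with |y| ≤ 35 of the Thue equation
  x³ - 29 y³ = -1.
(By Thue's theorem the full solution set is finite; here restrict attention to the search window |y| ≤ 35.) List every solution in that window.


The equation is x³ - 29y³ = -1. For fixed y, x³ = 29·y³ − 1, so a solution requires the RHS to be a perfect cube.
Strategy: iterate y from -35 to 35, compute RHS = 29·y³ − 1, and check whether it is a (positive or negative) perfect cube.
Check small values of y:
  y = 0: RHS = -1 = (-1)³ ⇒ x = -1 works.
  y = 1: RHS = 28 is not a perfect cube.
  y = -1: RHS = -30 is not a perfect cube.
  y = 2: RHS = 231 is not a perfect cube.
  y = -2: RHS = -233 is not a perfect cube.
  y = 3: RHS = 782 is not a perfect cube.
  y = -3: RHS = -784 is not a perfect cube.
Continuing the search up to |y| = 35 finds no further solutions beyond those listed.
Collected solutions: (-1, 0).

Solutions (with |y| ≤ 35): (-1, 0).


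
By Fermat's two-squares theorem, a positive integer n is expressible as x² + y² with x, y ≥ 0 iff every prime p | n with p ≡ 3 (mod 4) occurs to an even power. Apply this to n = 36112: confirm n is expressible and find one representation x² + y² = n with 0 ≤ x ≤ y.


Step 1: Factor n = 36112 = 2^4 · 37 · 61.
Step 2: Check the mod-4 condition on each prime factor: 2 = 2 (special); 37 ≡ 1 (mod 4), exponent 1; 61 ≡ 1 (mod 4), exponent 1.
All primes ≡ 3 (mod 4) appear to even exponent (or don't appear), so by the two-squares theorem n IS expressible as a sum of two squares.
Step 3: Build a representation. Group n = k² · m with k = 4 and m = 37 · 61 = 2257 (a product of primes ≡ 1 (mod 4)); a representation of m scales to one of n via (k·x)² + (k·y)² = k²(x² + y²). Each prime p ≡ 1 (mod 4) is itself a sum of two squares; find a² by testing p − a² for a perfect square:
  37: 37 − 1² = 36 = 6² ⇒ 37 = 1² + 6².
  61: 61 − 1² = 60, 61 − 2² = 57, 61 − 3² = 52, 61 − 4² = 45, 61 − 5² = 36 = 6² ⇒ 61 = 5² + 6².
  Combine using the Brahmagupta–Fibonacci identity (a² + b²)(c² + d²) = (ac − bd)² + (ad + bc)² = (ac + bd)² + (ad − bc)²:
  37 · 61 = 2257: from (1² + 6²)(5² + 6²), take (1·5 − 6·6, 1·6 + 6·5) = (5 − 36, 6 + 30) = (-31, 36); dropping signs (only squares matter) gives (31, 36); check 31² + 36² = 961 + 1296 = 2257 ✓.
  Scale by k = 4: (4·31, 4·36) = (124, 144).
Step 4: Order so x ≤ y and verify: 124² + 144² = 15376 + 20736 = 36112 = n. ✓

n = 36112 = 124² + 144² (one valid representation with x ≤ y).


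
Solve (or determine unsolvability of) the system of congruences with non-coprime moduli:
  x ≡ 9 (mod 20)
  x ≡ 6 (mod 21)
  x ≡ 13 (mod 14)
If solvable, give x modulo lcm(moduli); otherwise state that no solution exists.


Moduli 20, 21, 14 are not pairwise coprime, so CRT works modulo lcm(m_i) when all pairwise compatibility conditions hold.
Pairwise compatibility: gcd(m_i, m_j) must divide a_i - a_j for every pair.
Merge one congruence at a time:
  Start: x ≡ 9 (mod 20).
  Combine with x ≡ 6 (mod 21): gcd(20, 21) = 1; 6 - 9 = -3, which IS divisible by 1, so compatible.
    Write x = 9 + 20·t and substitute into x ≡ 6 (mod 21): 20·t ≡ 6 − 9 = -3 (mod 21).
    Reduce coefficients mod 21: 20·t ≡ 18 (mod 21).
    The inverse of 20 mod 21 is 20 (since 20·20 = 400 = 19·21 + 1), so t ≡ 20·18 = 360 ≡ 3 (mod 21).
    Then x = 9 + 20·3 = 69, valid modulo lcm(20, 21) = 420: x ≡ 69 (mod 420).
  Combine with x ≡ 13 (mod 14): gcd(420, 14) = 14; 13 - 69 = -56, which IS divisible by 14, so compatible.
    Write x = 69 + 420·t and substitute into x ≡ 13 (mod 14): 420·t ≡ 13 − 69 = -56 (mod 14).
    Divide the congruence (and modulus) by g = 14: 30·t ≡ -4 (mod 1).
    Modulo 1 every t works; take t = 0.
    Then x = 69 + 420·0 = 69, valid modulo lcm(420, 14) = 420: x ≡ 69 (mod 420).
Verify: 69 mod 20 = 9, 69 mod 21 = 6, 69 mod 14 = 13.

x ≡ 69 (mod 420).


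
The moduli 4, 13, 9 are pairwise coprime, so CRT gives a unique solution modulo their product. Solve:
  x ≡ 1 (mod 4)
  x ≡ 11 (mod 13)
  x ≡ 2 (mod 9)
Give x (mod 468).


Moduli 4, 13, 9 are pairwise coprime; by CRT there is a unique solution modulo M = 4 · 13 · 9 = 468.
Solve pairwise, accumulating the modulus:
  Start with x ≡ 1 (mod 4).
  Combine with x ≡ 11 (mod 13): since gcd(4, 13) = 1, we get a unique residue mod 52.
    Write x = 1 + 4·t and substitute into x ≡ 11 (mod 13): 4·t ≡ 11 − 1 = 10 (mod 13).
    The inverse of 4 mod 13 is 10 (since 4·10 = 40 = 3·13 + 1), so t ≡ 10·10 = 100 ≡ 9 (mod 13).
    Then x = 1 + 4·9 = 37, valid modulo lcm(4, 13) = 52: x ≡ 37 (mod 52).
  Combine with x ≡ 2 (mod 9): since gcd(52, 9) = 1, we get a unique residue mod 468.
    Write x = 37 + 52·t and substitute into x ≡ 2 (mod 9): 52·t ≡ 2 − 37 = -35 (mod 9).
    Reduce coefficients mod 9: 7·t ≡ 1 (mod 9).
    The inverse of 7 mod 9 is 4 (since 7·4 = 28 = 3·9 + 1), so t ≡ 4·1 = 4 ≡ 4 (mod 9).
    Then x = 37 + 52·4 = 245, valid modulo lcm(52, 9) = 468: x ≡ 245 (mod 468).
Verify: 245 mod 4 = 1 ✓, 245 mod 13 = 11 ✓, 245 mod 9 = 2 ✓.

x ≡ 245 (mod 468).


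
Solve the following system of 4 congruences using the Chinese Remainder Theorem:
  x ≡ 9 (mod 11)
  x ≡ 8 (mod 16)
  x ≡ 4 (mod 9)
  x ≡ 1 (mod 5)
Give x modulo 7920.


Product of moduli M = 11 · 16 · 9 · 5 = 7920.
Merge one congruence at a time:
  Start: x ≡ 9 (mod 11).
  Combine with x ≡ 8 (mod 16); new modulus lcm = 176.
    Write x = 9 + 11·t and substitute into x ≡ 8 (mod 16): 11·t ≡ 8 − 9 = -1 (mod 16).
    Reduce coefficients mod 16: 11·t ≡ 15 (mod 16).
    The inverse of 11 mod 16 is 3 (since 11·3 = 33 = 2·16 + 1), so t ≡ 3·15 = 45 ≡ 13 (mod 16).
    Then x = 9 + 11·13 = 152, valid modulo lcm(11, 16) = 176: x ≡ 152 (mod 176).
  Combine with x ≡ 4 (mod 9); new modulus lcm = 1584.
    Write x = 152 + 176·t and substitute into x ≡ 4 (mod 9): 176·t ≡ 4 − 152 = -148 (mod 9).
    Reduce coefficients mod 9: 5·t ≡ 5 (mod 9).
    The inverse of 5 mod 9 is 2 (since 5·2 = 10 = 1·9 + 1), so t ≡ 2·5 = 10 ≡ 1 (mod 9).
    Then x = 152 + 176·1 = 328, valid modulo lcm(176, 9) = 1584: x ≡ 328 (mod 1584).
  Combine with x ≡ 1 (mod 5); new modulus lcm = 7920.
    Write x = 328 + 1584·t and substitute into x ≡ 1 (mod 5): 1584·t ≡ 1 − 328 = -327 (mod 5).
    Reduce coefficients mod 5: 4·t ≡ 3 (mod 5).
    The inverse of 4 mod 5 is 4 (since 4·4 = 16 = 3·5 + 1), so t ≡ 4·3 = 12 ≡ 2 (mod 5).
    Then x = 328 + 1584·2 = 3496, valid modulo lcm(1584, 5) = 7920: x ≡ 3496 (mod 7920).
Verify against each original: 3496 mod 11 = 9, 3496 mod 16 = 8, 3496 mod 9 = 4, 3496 mod 5 = 1.

x ≡ 3496 (mod 7920).


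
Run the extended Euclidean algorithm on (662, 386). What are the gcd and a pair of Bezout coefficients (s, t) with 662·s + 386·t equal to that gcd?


Euclidean algorithm on (662, 386) — divide until remainder is 0:
  662 = 1 · 386 + 276
  386 = 1 · 276 + 110
  276 = 2 · 110 + 56
  110 = 1 · 56 + 54
  56 = 1 · 54 + 2
  54 = 27 · 2 + 0
gcd(662, 386) = 2.
Track Bezout coefficients alongside the remainders: start with r₀ = 662 = a·1 + b·0 (s = 1, t = 0) and r₁ = 386 = a·0 + b·1 (s = 0, t = 1); each new remainder r_{k+1} = r_{k-1} − q_k·r_k inherits s_{k+1} = s_{k-1} − q_k·s_k, t_{k+1} = t_{k-1} − q_k·t_k, so r_k = a·s_k + b·t_k at every step:
  q = 1: r = 276, s = 1 − 1·0 = 1, t = 0 − 1·1 = -1  (check: 662·1 + 386·(-1) = 276)
  q = 1: r = 110, s = 0 − 1·1 = -1, t = 1 − 1·(-1) = 2  (check: 662·(-1) + 386·2 = 110)
  q = 2: r = 56, s = 1 − 2·(-1) = 3, t = -1 − 2·2 = -5  (check: 662·3 + 386·(-5) = 56)
  q = 1: r = 54, s = -1 − 1·3 = -4, t = 2 − 1·(-5) = 7  (check: 662·(-4) + 386·7 = 54)
  q = 1: r = 2, s = 3 − 1·(-4) = 7, t = -5 − 1·7 = -12  (check: 662·7 + 386·(-12) = 2)
The row with r = 2 (the gcd) gives the Bezout coefficients s = 7, t = -12.
Result: 662 · (7) + 386 · (-12) = 2.

gcd(662, 386) = 2; s = 7, t = -12 (check: 662·7 + 386·(-12) = 2).


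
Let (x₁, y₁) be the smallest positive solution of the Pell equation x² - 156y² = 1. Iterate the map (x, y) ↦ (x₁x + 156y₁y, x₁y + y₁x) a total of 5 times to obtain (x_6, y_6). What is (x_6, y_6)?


Step 1: Find the fundamental solution (x₁, y₁) of x² - 156y² = 1.
  Expand √156 as a continued fraction. a₀ = ⌊√156⌋ = 12; iterate m_{k+1} = d_k·a_k − m_k, d_{k+1} = (156 − m_{k+1}²)/d_k, a_{k+1} = ⌊(a₀ + m_{k+1})/d_{k+1}⌋ (starting m₀ = 0, d₀ = 1), with convergents p_k = a_k·p_{k-1} + p_{k-2}, q_k = a_k·q_{k-1} + q_{k-2} (p₋₁ = 1, q₋₁ = 0):
  k = 0: a₀ = 12; p₀/q₀ = 12/1; p₀² − 156·q₀² = 144 − 156 = -12.
  k = 1: m = 12, d = 12, a = ⌊(12 + 12)/12⌋ = 2; p/q = (2·12 + 1)/(2·1 + 0) = 25/2; p² − 156·q² = 625 − 624 = 1.
  The first convergent with p² − 156·q² = 1 gives the fundamental solution (x₁, y₁) = (25, 2).
Step 2: Apply the recurrence (x_{n+1}, y_{n+1}) = (x₁x_n + 156y₁y_n, x₁y_n + y₁x_n) repeatedly.
  From (x_1, y_1) = (25, 2): x_2 = 25·25 + 156·2·2 = 1249; y_2 = 25·2 + 2·25 = 100.
  From (x_2, y_2) = (1249, 100): x_3 = 25·1249 + 156·2·100 = 62425; y_3 = 25·100 + 2·1249 = 4998.
  From (x_3, y_3) = (62425, 4998): x_4 = 25·62425 + 156·2·4998 = 3120001; y_4 = 25·4998 + 2·62425 = 249800.
  From (x_4, y_4) = (3120001, 249800): x_5 = 25·3120001 + 156·2·249800 = 155937625; y_5 = 25·249800 + 2·3120001 = 12485002.
  From (x_5, y_5) = (155937625, 12485002): x_6 = 25·155937625 + 156·2·12485002 = 7793761249; y_6 = 25·12485002 + 2·155937625 = 624000300.
Step 3: Verify x_6² - 156·y_6² = 60742714406414040001 - 60742714406414040000 = 1 (should be 1). ✓

(x_1, y_1) = (25, 2); (x_6, y_6) = (7793761249, 624000300).


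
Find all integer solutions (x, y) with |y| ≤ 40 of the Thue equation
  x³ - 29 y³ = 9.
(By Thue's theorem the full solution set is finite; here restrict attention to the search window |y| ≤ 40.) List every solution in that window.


The equation is x³ - 29y³ = 9. For fixed y, x³ = 29·y³ + 9, so a solution requires the RHS to be a perfect cube.
Strategy: iterate y from -40 to 40, compute RHS = 29·y³ + 9, and check whether it is a (positive or negative) perfect cube.
Check small values of y:
  y = 0: RHS = 9 is not a perfect cube.
  y = 1: RHS = 38 is not a perfect cube.
  y = -1: RHS = -20 is not a perfect cube.
  y = 2: RHS = 241 is not a perfect cube.
  y = -2: RHS = -223 is not a perfect cube.
  y = 3: RHS = 792 is not a perfect cube.
  y = -3: RHS = -774 is not a perfect cube.
Continuing the search up to |y| = 40 finds no solutions either.
No (x, y) in the scanned range satisfies the equation.

No integer solutions with |y| ≤ 40.


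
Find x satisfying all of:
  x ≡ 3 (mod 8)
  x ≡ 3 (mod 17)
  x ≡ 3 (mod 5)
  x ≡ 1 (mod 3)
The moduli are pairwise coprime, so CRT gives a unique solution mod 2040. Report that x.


Product of moduli M = 8 · 17 · 5 · 3 = 2040.
Merge one congruence at a time:
  Start: x ≡ 3 (mod 8).
  Combine with x ≡ 3 (mod 17); new modulus lcm = 136.
    Write x = 3 + 8·t and substitute into x ≡ 3 (mod 17): 8·t ≡ 3 − 3 = 0 (mod 17).
    The inverse of 8 mod 17 is 15 (since 8·15 = 120 = 7·17 + 1), so t ≡ 15·0 = 0 ≡ 0 (mod 17).
    Then x = 3 + 8·0 = 3, valid modulo lcm(8, 17) = 136: x ≡ 3 (mod 136).
  Combine with x ≡ 3 (mod 5); new modulus lcm = 680.
    Write x = 3 + 136·t and substitute into x ≡ 3 (mod 5): 136·t ≡ 3 − 3 = 0 (mod 5).
    Reduce coefficients mod 5: 1·t ≡ 0 (mod 5).
    So t ≡ 0 (mod 5).
    Then x = 3 + 136·0 = 3, valid modulo lcm(136, 5) = 680: x ≡ 3 (mod 680).
  Combine with x ≡ 1 (mod 3); new modulus lcm = 2040.
    Write x = 3 + 680·t and substitute into x ≡ 1 (mod 3): 680·t ≡ 1 − 3 = -2 (mod 3).
    Reduce coefficients mod 3: 2·t ≡ 1 (mod 3).
    The inverse of 2 mod 3 is 2 (since 2·2 = 4 = 1·3 + 1), so t ≡ 2·1 = 2 ≡ 2 (mod 3).
    Then x = 3 + 680·2 = 1363, valid modulo lcm(680, 3) = 2040: x ≡ 1363 (mod 2040).
Verify against each original: 1363 mod 8 = 3, 1363 mod 17 = 3, 1363 mod 5 = 3, 1363 mod 3 = 1.

x ≡ 1363 (mod 2040).


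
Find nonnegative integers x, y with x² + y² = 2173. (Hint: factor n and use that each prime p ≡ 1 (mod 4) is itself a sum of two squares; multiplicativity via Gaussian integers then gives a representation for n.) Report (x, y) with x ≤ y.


Step 1: Factor n = 2173 = 41 · 53.
Step 2: Check the mod-4 condition on each prime factor: 41 ≡ 1 (mod 4), exponent 1; 53 ≡ 1 (mod 4), exponent 1.
All primes ≡ 3 (mod 4) appear to even exponent (or don't appear), so by the two-squares theorem n IS expressible as a sum of two squares.
Step 3: Build a representation. Here n = 41 · 53 is a product of primes ≡ 1 (mod 4). Each prime p ≡ 1 (mod 4) is itself a sum of two squares; find a² by testing p − a² for a perfect square:
  41: 41 − 1² = 40, 41 − 2² = 37, 41 − 3² = 32, 41 − 4² = 25 = 5² ⇒ 41 = 4² + 5².
  53: 53 − 1² = 52, 53 − 2² = 49 = 7² ⇒ 53 = 2² + 7².
  Combine using the Brahmagupta–Fibonacci identity (a² + b²)(c² + d²) = (ac − bd)² + (ad + bc)² = (ac + bd)² + (ad − bc)²:
  41 · 53 = 2173: from (4² + 5²)(2² + 7²), take (4·2 − 5·7, 4·7 + 5·2) = (8 − 35, 28 + 10) = (-27, 38); dropping signs (only squares matter) gives (27, 38); check 27² + 38² = 729 + 1444 = 2173 ✓.
Step 4: Order so x ≤ y and verify: 27² + 38² = 729 + 1444 = 2173 = n. ✓

n = 2173 = 27² + 38² (one valid representation with x ≤ y).


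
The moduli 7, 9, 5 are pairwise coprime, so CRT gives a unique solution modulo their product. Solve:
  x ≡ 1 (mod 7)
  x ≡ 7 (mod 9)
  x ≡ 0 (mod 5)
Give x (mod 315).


Moduli 7, 9, 5 are pairwise coprime; by CRT there is a unique solution modulo M = 7 · 9 · 5 = 315.
Solve pairwise, accumulating the modulus:
  Start with x ≡ 1 (mod 7).
  Combine with x ≡ 7 (mod 9): since gcd(7, 9) = 1, we get a unique residue mod 63.
    Write x = 1 + 7·t and substitute into x ≡ 7 (mod 9): 7·t ≡ 7 − 1 = 6 (mod 9).
    The inverse of 7 mod 9 is 4 (since 7·4 = 28 = 3·9 + 1), so t ≡ 4·6 = 24 ≡ 6 (mod 9).
    Then x = 1 + 7·6 = 43, valid modulo lcm(7, 9) = 63: x ≡ 43 (mod 63).
  Combine with x ≡ 0 (mod 5): since gcd(63, 5) = 1, we get a unique residue mod 315.
    Write x = 43 + 63·t and substitute into x ≡ 0 (mod 5): 63·t ≡ 0 − 43 = -43 (mod 5).
    Reduce coefficients mod 5: 3·t ≡ 2 (mod 5).
    The inverse of 3 mod 5 is 2 (since 3·2 = 6 = 1·5 + 1), so t ≡ 2·2 = 4 ≡ 4 (mod 5).
    Then x = 43 + 63·4 = 295, valid modulo lcm(63, 5) = 315: x ≡ 295 (mod 315).
Verify: 295 mod 7 = 1 ✓, 295 mod 9 = 7 ✓, 295 mod 5 = 0 ✓.

x ≡ 295 (mod 315).


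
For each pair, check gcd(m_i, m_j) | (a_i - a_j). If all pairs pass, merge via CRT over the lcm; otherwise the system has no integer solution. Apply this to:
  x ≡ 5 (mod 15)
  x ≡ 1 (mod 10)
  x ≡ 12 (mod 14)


Moduli 15, 10, 14 are not pairwise coprime, so CRT works modulo lcm(m_i) when all pairwise compatibility conditions hold.
Pairwise compatibility: gcd(m_i, m_j) must divide a_i - a_j for every pair.
Merge one congruence at a time:
  Start: x ≡ 5 (mod 15).
  Combine with x ≡ 1 (mod 10): gcd(15, 10) = 5, and 1 - 5 = -4 is NOT divisible by 5.
    ⇒ system is inconsistent (no integer solution).

No solution (the system is inconsistent).


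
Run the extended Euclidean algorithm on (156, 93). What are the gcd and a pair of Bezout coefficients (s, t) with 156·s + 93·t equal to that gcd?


Euclidean algorithm on (156, 93) — divide until remainder is 0:
  156 = 1 · 93 + 63
  93 = 1 · 63 + 30
  63 = 2 · 30 + 3
  30 = 10 · 3 + 0
gcd(156, 93) = 3.
Track Bezout coefficients alongside the remainders: start with r₀ = 156 = a·1 + b·0 (s = 1, t = 0) and r₁ = 93 = a·0 + b·1 (s = 0, t = 1); each new remainder r_{k+1} = r_{k-1} − q_k·r_k inherits s_{k+1} = s_{k-1} − q_k·s_k, t_{k+1} = t_{k-1} − q_k·t_k, so r_k = a·s_k + b·t_k at every step:
  q = 1: r = 63, s = 1 − 1·0 = 1, t = 0 − 1·1 = -1  (check: 156·1 + 93·(-1) = 63)
  q = 1: r = 30, s = 0 − 1·1 = -1, t = 1 − 1·(-1) = 2  (check: 156·(-1) + 93·2 = 30)
  q = 2: r = 3, s = 1 − 2·(-1) = 3, t = -1 − 2·2 = -5  (check: 156·3 + 93·(-5) = 3)
The row with r = 3 (the gcd) gives the Bezout coefficients s = 3, t = -5.
Result: 156 · (3) + 93 · (-5) = 3.

gcd(156, 93) = 3; s = 3, t = -5 (check: 156·3 + 93·(-5) = 3).


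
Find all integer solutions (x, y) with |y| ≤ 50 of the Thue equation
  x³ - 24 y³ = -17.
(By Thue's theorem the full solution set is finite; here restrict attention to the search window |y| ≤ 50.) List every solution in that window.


The equation is x³ - 24y³ = -17. For fixed y, x³ = 24·y³ − 17, so a solution requires the RHS to be a perfect cube.
Strategy: iterate y from -50 to 50, compute RHS = 24·y³ − 17, and check whether it is a (positive or negative) perfect cube.
Check small values of y:
  y = 0: RHS = -17 is not a perfect cube.
  y = 1: RHS = 7 is not a perfect cube.
  y = -1: RHS = -41 is not a perfect cube.
  y = 2: RHS = 175 is not a perfect cube.
  y = -2: RHS = -209 is not a perfect cube.
  y = 3: RHS = 631 is not a perfect cube.
  y = -3: RHS = -665 is not a perfect cube.
Continuing the search up to |y| = 50 finds no solutions either.
No (x, y) in the scanned range satisfies the equation.

No integer solutions with |y| ≤ 50.


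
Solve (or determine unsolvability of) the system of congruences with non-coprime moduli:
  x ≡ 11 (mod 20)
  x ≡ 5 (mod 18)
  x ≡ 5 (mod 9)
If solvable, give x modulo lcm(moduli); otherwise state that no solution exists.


Moduli 20, 18, 9 are not pairwise coprime, so CRT works modulo lcm(m_i) when all pairwise compatibility conditions hold.
Pairwise compatibility: gcd(m_i, m_j) must divide a_i - a_j for every pair.
Merge one congruence at a time:
  Start: x ≡ 11 (mod 20).
  Combine with x ≡ 5 (mod 18): gcd(20, 18) = 2; 5 - 11 = -6, which IS divisible by 2, so compatible.
    Write x = 11 + 20·t and substitute into x ≡ 5 (mod 18): 20·t ≡ 5 − 11 = -6 (mod 18).
    Divide the congruence (and modulus) by g = 2: 10·t ≡ -3 (mod 9).
    Reduce coefficients mod 9: 1·t ≡ 6 (mod 9).
    So t ≡ 6 (mod 9).
    Then x = 11 + 20·6 = 131, valid modulo lcm(20, 18) = 180: x ≡ 131 (mod 180).
  Combine with x ≡ 5 (mod 9): gcd(180, 9) = 9; 5 - 131 = -126, which IS divisible by 9, so compatible.
    Write x = 131 + 180·t and substitute into x ≡ 5 (mod 9): 180·t ≡ 5 − 131 = -126 (mod 9).
    Divide the congruence (and modulus) by g = 9: 20·t ≡ -14 (mod 1).
    Modulo 1 every t works; take t = 0.
    Then x = 131 + 180·0 = 131, valid modulo lcm(180, 9) = 180: x ≡ 131 (mod 180).
Verify: 131 mod 20 = 11, 131 mod 18 = 5, 131 mod 9 = 5.

x ≡ 131 (mod 180).


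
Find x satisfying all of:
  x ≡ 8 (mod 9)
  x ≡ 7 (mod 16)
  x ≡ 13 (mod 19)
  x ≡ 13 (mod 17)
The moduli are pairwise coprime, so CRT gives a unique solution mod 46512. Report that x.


Product of moduli M = 9 · 16 · 19 · 17 = 46512.
Merge one congruence at a time:
  Start: x ≡ 8 (mod 9).
  Combine with x ≡ 7 (mod 16); new modulus lcm = 144.
    Write x = 8 + 9·t and substitute into x ≡ 7 (mod 16): 9·t ≡ 7 − 8 = -1 (mod 16).
    Reduce coefficients mod 16: 9·t ≡ 15 (mod 16).
    The inverse of 9 mod 16 is 9 (since 9·9 = 81 = 5·16 + 1), so t ≡ 9·15 = 135 ≡ 7 (mod 16).
    Then x = 8 + 9·7 = 71, valid modulo lcm(9, 16) = 144: x ≡ 71 (mod 144).
  Combine with x ≡ 13 (mod 19); new modulus lcm = 2736.
    Write x = 71 + 144·t and substitute into x ≡ 13 (mod 19): 144·t ≡ 13 − 71 = -58 (mod 19).
    Reduce coefficients mod 19: 11·t ≡ 18 (mod 19).
    The inverse of 11 mod 19 is 7 (since 11·7 = 77 = 4·19 + 1), so t ≡ 7·18 = 126 ≡ 12 (mod 19).
    Then x = 71 + 144·12 = 1799, valid modulo lcm(144, 19) = 2736: x ≡ 1799 (mod 2736).
  Combine with x ≡ 13 (mod 17); new modulus lcm = 46512.
    Write x = 1799 + 2736·t and substitute into x ≡ 13 (mod 17): 2736·t ≡ 13 − 1799 = -1786 (mod 17).
    Reduce coefficients mod 17: 16·t ≡ 16 (mod 17).
    The inverse of 16 mod 17 is 16 (since 16·16 = 256 = 15·17 + 1), so t ≡ 16·16 = 256 ≡ 1 (mod 17).
    Then x = 1799 + 2736·1 = 4535, valid modulo lcm(2736, 17) = 46512: x ≡ 4535 (mod 46512).
Verify against each original: 4535 mod 9 = 8, 4535 mod 16 = 7, 4535 mod 19 = 13, 4535 mod 17 = 13.

x ≡ 4535 (mod 46512).


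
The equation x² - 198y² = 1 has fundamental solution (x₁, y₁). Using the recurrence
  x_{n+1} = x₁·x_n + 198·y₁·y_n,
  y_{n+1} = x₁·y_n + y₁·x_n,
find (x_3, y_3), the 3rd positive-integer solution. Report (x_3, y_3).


Step 1: Find the fundamental solution (x₁, y₁) of x² - 198y² = 1.
  Expand √198 as a continued fraction. a₀ = ⌊√198⌋ = 14; iterate m_{k+1} = d_k·a_k − m_k, d_{k+1} = (198 − m_{k+1}²)/d_k, a_{k+1} = ⌊(a₀ + m_{k+1})/d_{k+1}⌋ (starting m₀ = 0, d₀ = 1), with convergents p_k = a_k·p_{k-1} + p_{k-2}, q_k = a_k·q_{k-1} + q_{k-2} (p₋₁ = 1, q₋₁ = 0):
  k = 0: a₀ = 14; p₀/q₀ = 14/1; p₀² − 198·q₀² = 196 − 198 = -2.
  k = 1: m = 14, d = 2, a = ⌊(14 + 14)/2⌋ = 14; p/q = (14·14 + 1)/(14·1 + 0) = 197/14; p² − 198·q² = 38809 − 38808 = 1.
  The first convergent with p² − 198·q² = 1 gives the fundamental solution (x₁, y₁) = (197, 14).
Step 2: Apply the recurrence (x_{n+1}, y_{n+1}) = (x₁x_n + 198y₁y_n, x₁y_n + y₁x_n) repeatedly.
  From (x_1, y_1) = (197, 14): x_2 = 197·197 + 198·14·14 = 77617; y_2 = 197·14 + 14·197 = 5516.
  From (x_2, y_2) = (77617, 5516): x_3 = 197·77617 + 198·14·5516 = 30580901; y_3 = 197·5516 + 14·77617 = 2173290.
Step 3: Verify x_3² - 198·y_3² = 935191505971801 - 935191505971800 = 1 (should be 1). ✓

(x_1, y_1) = (197, 14); (x_3, y_3) = (30580901, 2173290).


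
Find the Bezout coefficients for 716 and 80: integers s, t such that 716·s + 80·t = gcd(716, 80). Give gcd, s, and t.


Euclidean algorithm on (716, 80) — divide until remainder is 0:
  716 = 8 · 80 + 76
  80 = 1 · 76 + 4
  76 = 19 · 4 + 0
gcd(716, 80) = 4.
Track Bezout coefficients alongside the remainders: start with r₀ = 716 = a·1 + b·0 (s = 1, t = 0) and r₁ = 80 = a·0 + b·1 (s = 0, t = 1); each new remainder r_{k+1} = r_{k-1} − q_k·r_k inherits s_{k+1} = s_{k-1} − q_k·s_k, t_{k+1} = t_{k-1} − q_k·t_k, so r_k = a·s_k + b·t_k at every step:
  q = 8: r = 76, s = 1 − 8·0 = 1, t = 0 − 8·1 = -8  (check: 716·1 + 80·(-8) = 76)
  q = 1: r = 4, s = 0 − 1·1 = -1, t = 1 − 1·(-8) = 9  (check: 716·(-1) + 80·9 = 4)
The row with r = 4 (the gcd) gives the Bezout coefficients s = -1, t = 9.
Result: 716 · (-1) + 80 · (9) = 4.

gcd(716, 80) = 4; s = -1, t = 9 (check: 716·(-1) + 80·9 = 4).


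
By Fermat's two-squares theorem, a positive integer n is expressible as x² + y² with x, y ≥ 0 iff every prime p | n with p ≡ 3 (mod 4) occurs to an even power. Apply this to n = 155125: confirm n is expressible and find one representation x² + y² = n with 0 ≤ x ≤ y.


Step 1: Factor n = 155125 = 5^3 · 17 · 73.
Step 2: Check the mod-4 condition on each prime factor: 5 ≡ 1 (mod 4), exponent 3; 17 ≡ 1 (mod 4), exponent 1; 73 ≡ 1 (mod 4), exponent 1.
All primes ≡ 3 (mod 4) appear to even exponent (or don't appear), so by the two-squares theorem n IS expressible as a sum of two squares.
Step 3: Build a representation. Group n = k² · m with k = 5 and m = 5 · 17 · 73 = 6205 (a product of primes ≡ 1 (mod 4)); a representation of m scales to one of n via (k·x)² + (k·y)² = k²(x² + y²). Each prime p ≡ 1 (mod 4) is itself a sum of two squares; find a² by testing p − a² for a perfect square:
  5: 5 − 1² = 4 = 2² ⇒ 5 = 1² + 2².
  17: 17 − 1² = 16 = 4² ⇒ 17 = 1² + 4².
  73: 73 − 1² = 72, 73 − 2² = 69, 73 − 3² = 64 = 8² ⇒ 73 = 3² + 8².
  Combine using the Brahmagupta–Fibonacci identity (a² + b²)(c² + d²) = (ac − bd)² + (ad + bc)² = (ac + bd)² + (ad − bc)²:
  5 · 17 = 85: from (1² + 2²)(1² + 4²), take (1·1 − 2·4, 1·4 + 2·1) = (1 − 8, 4 + 2) = (-7, 6); dropping signs (only squares matter) gives (7, 6); check 7² + 6² = 49 + 36 = 85 ✓.
  85 · 73 = 6205: from (7² + 6²)(3² + 8²), take (7·3 − 6·8, 7·8 + 6·3) = (21 − 48, 56 + 18) = (-27, 74); dropping signs (only squares matter) gives (27, 74); check 27² + 74² = 729 + 5476 = 6205 ✓.
  Scale by k = 5: (5·27, 5·74) = (135, 370).
Step 4: Order so x ≤ y and verify: 135² + 370² = 18225 + 136900 = 155125 = n. ✓

n = 155125 = 135² + 370² (one valid representation with x ≤ y).


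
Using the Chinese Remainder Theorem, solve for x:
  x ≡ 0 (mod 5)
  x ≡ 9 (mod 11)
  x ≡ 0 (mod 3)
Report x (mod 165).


Moduli 5, 11, 3 are pairwise coprime; by CRT there is a unique solution modulo M = 5 · 11 · 3 = 165.
Solve pairwise, accumulating the modulus:
  Start with x ≡ 0 (mod 5).
  Combine with x ≡ 9 (mod 11): since gcd(5, 11) = 1, we get a unique residue mod 55.
    Write x = 0 + 5·t and substitute into x ≡ 9 (mod 11): 5·t ≡ 9 − 0 = 9 (mod 11).
    The inverse of 5 mod 11 is 9 (since 5·9 = 45 = 4·11 + 1), so t ≡ 9·9 = 81 ≡ 4 (mod 11).
    Then x = 0 + 5·4 = 20, valid modulo lcm(5, 11) = 55: x ≡ 20 (mod 55).
  Combine with x ≡ 0 (mod 3): since gcd(55, 3) = 1, we get a unique residue mod 165.
    Write x = 20 + 55·t and substitute into x ≡ 0 (mod 3): 55·t ≡ 0 − 20 = -20 (mod 3).
    Reduce coefficients mod 3: 1·t ≡ 1 (mod 3).
    So t ≡ 1 (mod 3).
    Then x = 20 + 55·1 = 75, valid modulo lcm(55, 3) = 165: x ≡ 75 (mod 165).
Verify: 75 mod 5 = 0 ✓, 75 mod 11 = 9 ✓, 75 mod 3 = 0 ✓.

x ≡ 75 (mod 165).
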